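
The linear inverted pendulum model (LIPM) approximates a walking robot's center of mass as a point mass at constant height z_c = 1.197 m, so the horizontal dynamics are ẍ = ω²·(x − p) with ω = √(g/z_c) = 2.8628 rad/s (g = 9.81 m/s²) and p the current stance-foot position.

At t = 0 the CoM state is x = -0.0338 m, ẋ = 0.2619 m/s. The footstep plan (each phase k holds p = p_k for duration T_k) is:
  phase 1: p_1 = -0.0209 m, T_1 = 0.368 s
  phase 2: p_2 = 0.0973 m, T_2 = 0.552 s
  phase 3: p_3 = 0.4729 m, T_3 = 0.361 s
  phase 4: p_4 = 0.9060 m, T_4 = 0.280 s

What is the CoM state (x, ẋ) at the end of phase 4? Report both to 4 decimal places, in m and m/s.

phase 1: p=-0.0209, T=0.368, ωT=1.053510, cosh=1.608206, sinh=1.259494; start (x,ẋ)=(-0.033800, 0.261900) → end (x,ẋ)=(0.073578, 0.374676)
phase 2: p=0.0973, T=0.552, ωT=1.580266, cosh=2.531083, sinh=2.325163; start (x,ẋ)=(0.073578, 0.374676) → end (x,ẋ)=(0.341568, 0.790428)
phase 3: p=0.4729, T=0.361, ωT=1.033471, cosh=1.583287, sinh=1.227517; start (x,ẋ)=(0.341568, 0.790428) → end (x,ẋ)=(0.603885, 0.789955)
phase 4: p=0.9060, T=0.280, ωT=0.801584, cosh=1.338843, sinh=0.890226; start (x,ẋ)=(0.603885, 0.789955) → end (x,ẋ)=(0.747162, 0.287673)

x = 0.7472, ẋ = 0.2877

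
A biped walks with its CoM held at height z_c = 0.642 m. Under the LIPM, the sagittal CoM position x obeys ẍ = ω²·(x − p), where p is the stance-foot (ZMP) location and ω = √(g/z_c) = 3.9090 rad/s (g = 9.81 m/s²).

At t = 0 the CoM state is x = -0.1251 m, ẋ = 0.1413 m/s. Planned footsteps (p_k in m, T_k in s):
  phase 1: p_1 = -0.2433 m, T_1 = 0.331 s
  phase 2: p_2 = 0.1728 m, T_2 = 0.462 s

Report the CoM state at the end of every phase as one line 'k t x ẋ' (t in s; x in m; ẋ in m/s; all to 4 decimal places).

phase 1: p=-0.2433, T=0.331, ωT=1.293879, cosh=1.960555, sinh=1.686350; start (x,ẋ)=(-0.125100, 0.141300) → end (x,ẋ)=(0.049395, 1.056194)
phase 2: p=0.1728, T=0.462, ωT=1.805958, cosh=3.125058, sinh=2.960741; start (x,ẋ)=(0.049395, 1.056194) → end (x,ẋ)=(0.587130, 1.872432)

1 0.3310 0.0494 1.0562
2 0.7930 0.5871 1.8724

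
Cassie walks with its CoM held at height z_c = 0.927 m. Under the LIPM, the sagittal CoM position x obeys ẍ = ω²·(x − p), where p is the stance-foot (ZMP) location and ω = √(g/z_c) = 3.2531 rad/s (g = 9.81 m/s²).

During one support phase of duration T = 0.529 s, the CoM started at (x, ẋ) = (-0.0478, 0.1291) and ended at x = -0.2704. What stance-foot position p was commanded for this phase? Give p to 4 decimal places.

ωT = 3.2531·0.529 = 1.720890; cosh(ωT) = 2.884204, sinh(ωT) = 2.705297
x(T) = p + (x₀−p)·cosh(ωT) + (ẋ₀/ω)·sinh(ωT) ⇒ p·(1 − cosh) = x(T) − x₀·cosh − (ẋ₀/ω)·sinh
numerator   = -0.2704 − (-0.0478)·2.884204 − (0.1291/3.2531)·2.705297 = -0.239895
denominator = 1 − 2.884204 = -1.884204
p = -0.239895 / -1.884204 = 0.1273

p = 0.1273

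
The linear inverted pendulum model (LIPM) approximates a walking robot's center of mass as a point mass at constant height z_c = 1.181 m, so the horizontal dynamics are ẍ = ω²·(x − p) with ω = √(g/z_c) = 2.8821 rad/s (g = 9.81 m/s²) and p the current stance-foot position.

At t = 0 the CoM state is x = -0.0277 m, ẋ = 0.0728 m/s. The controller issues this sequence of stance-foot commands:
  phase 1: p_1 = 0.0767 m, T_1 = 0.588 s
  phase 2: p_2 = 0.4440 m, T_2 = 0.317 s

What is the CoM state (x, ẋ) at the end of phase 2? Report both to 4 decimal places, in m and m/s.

phase 1: p=0.0767, T=0.588, ωT=1.694675, cosh=2.814267, sinh=2.630608; start (x,ẋ)=(-0.027700, 0.072800) → end (x,ẋ)=(-0.150662, -0.586648)
phase 2: p=0.4440, T=0.317, ωT=0.913626, cosh=1.447207, sinh=1.046139; start (x,ẋ)=(-0.150662, -0.586648) → end (x,ẋ)=(-0.629539, -2.641954)

x = -0.6295, ẋ = -2.6420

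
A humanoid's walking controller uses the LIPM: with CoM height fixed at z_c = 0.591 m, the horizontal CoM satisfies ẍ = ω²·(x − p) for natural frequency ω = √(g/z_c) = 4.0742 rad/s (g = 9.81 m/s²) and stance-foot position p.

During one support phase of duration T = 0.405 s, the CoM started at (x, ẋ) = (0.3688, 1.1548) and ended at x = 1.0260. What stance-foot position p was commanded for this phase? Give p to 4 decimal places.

p = 0.4003

ωT = 4.0742·0.405 = 1.650051; cosh(ωT) = 2.699643, sinh(ωT) = 2.507603
x(T) = p + (x₀−p)·cosh(ωT) + (ẋ₀/ω)·sinh(ωT) ⇒ p·(1 − cosh) = x(T) − x₀·cosh − (ẋ₀/ω)·sinh
numerator   = 1.0260 − (0.3688)·2.699643 − (1.1548/4.0742)·2.507603 = -0.680389
denominator = 1 − 2.699643 = -1.699643
p = -0.680389 / -1.699643 = 0.4003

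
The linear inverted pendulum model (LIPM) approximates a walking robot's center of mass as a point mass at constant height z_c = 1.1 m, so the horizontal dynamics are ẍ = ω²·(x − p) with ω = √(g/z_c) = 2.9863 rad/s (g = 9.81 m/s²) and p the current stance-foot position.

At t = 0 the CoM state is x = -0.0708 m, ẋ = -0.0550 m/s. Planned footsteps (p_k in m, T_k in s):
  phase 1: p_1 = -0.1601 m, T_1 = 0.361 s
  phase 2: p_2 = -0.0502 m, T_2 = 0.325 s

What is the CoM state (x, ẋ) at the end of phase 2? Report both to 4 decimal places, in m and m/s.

x = 0.0658, ẋ = 0.4293

phase 1: p=-0.1601, T=0.361, ωT=1.078054, cosh=1.639606, sinh=1.299349; start (x,ẋ)=(-0.070800, -0.055000) → end (x,ẋ)=(-0.037614, 0.256328)
phase 2: p=-0.0502, T=0.325, ωT=0.970548, cosh=1.509132, sinh=1.130257; start (x,ẋ)=(-0.037614, 0.256328) → end (x,ẋ)=(0.065809, 0.429314)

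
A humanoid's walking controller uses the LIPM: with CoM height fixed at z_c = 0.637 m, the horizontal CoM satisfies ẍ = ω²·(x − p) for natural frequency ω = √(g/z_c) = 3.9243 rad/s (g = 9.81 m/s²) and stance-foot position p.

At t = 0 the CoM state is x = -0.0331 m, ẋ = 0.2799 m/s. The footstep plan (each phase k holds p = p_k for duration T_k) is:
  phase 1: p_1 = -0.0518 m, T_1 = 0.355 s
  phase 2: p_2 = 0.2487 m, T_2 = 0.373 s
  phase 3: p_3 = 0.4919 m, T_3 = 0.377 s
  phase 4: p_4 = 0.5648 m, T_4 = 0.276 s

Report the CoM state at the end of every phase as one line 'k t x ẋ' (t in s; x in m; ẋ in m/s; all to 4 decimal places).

1 0.3550 0.1230 0.7371
2 0.7280 0.3466 0.6687
3 1.1050 0.5110 0.3571
4 1.3810 0.5952 0.3116

phase 1: p=-0.0518, T=0.355, ωT=1.393126, cosh=2.137860, sinh=1.889562; start (x,ẋ)=(-0.033100, 0.279900) → end (x,ẋ)=(0.122951, 0.737051)
phase 2: p=0.2487, T=0.373, ωT=1.463764, cosh=2.276781, sinh=2.045417; start (x,ẋ)=(0.122951, 0.737051) → end (x,ẋ)=(0.346561, 0.668736)
phase 3: p=0.4919, T=0.377, ωT=1.479461, cosh=2.309170, sinh=2.081409; start (x,ẋ)=(0.346561, 0.668736) → end (x,ẋ)=(0.510978, 0.357085)
phase 4: p=0.5648, T=0.276, ωT=1.083107, cosh=1.646192, sinh=1.307650; start (x,ẋ)=(0.510978, 0.357085) → end (x,ẋ)=(0.595187, 0.311639)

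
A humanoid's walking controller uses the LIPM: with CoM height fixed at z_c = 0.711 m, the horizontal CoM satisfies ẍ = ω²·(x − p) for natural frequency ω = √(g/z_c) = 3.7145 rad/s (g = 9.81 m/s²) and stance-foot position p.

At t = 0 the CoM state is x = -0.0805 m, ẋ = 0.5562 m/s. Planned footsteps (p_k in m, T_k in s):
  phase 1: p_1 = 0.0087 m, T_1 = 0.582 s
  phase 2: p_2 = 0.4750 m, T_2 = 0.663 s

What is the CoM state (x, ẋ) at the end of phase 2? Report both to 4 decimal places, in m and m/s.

phase 1: p=0.0087, T=0.582, ωT=2.161839, cosh=4.401106, sinh=4.285993; start (x,ẋ)=(-0.080500, 0.556200) → end (x,ẋ)=(0.257895, 1.027803)
phase 2: p=0.4750, T=0.663, ωT=2.462713, cosh=5.910910, sinh=5.825706; start (x,ẋ)=(0.257895, 1.027803) → end (x,ẋ)=(0.803687, 1.377191)

x = 0.8037, ẋ = 1.3772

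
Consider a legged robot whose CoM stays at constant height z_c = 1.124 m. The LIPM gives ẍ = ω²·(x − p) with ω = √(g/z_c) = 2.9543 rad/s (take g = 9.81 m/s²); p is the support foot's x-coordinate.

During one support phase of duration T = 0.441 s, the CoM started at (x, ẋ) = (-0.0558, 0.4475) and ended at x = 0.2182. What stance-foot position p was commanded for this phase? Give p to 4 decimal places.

p = -0.0721

ωT = 2.9543·0.441 = 1.302846; cosh(ωT) = 1.975756, sinh(ωT) = 1.703999
x(T) = p + (x₀−p)·cosh(ωT) + (ẋ₀/ω)·sinh(ωT) ⇒ p·(1 − cosh) = x(T) − x₀·cosh − (ẋ₀/ω)·sinh
numerator   = 0.2182 − (-0.0558)·1.975756 − (0.4475/2.9543)·1.703999 = 0.070335
denominator = 1 − 1.975756 = -0.975756
p = 0.070335 / -0.975756 = -0.0721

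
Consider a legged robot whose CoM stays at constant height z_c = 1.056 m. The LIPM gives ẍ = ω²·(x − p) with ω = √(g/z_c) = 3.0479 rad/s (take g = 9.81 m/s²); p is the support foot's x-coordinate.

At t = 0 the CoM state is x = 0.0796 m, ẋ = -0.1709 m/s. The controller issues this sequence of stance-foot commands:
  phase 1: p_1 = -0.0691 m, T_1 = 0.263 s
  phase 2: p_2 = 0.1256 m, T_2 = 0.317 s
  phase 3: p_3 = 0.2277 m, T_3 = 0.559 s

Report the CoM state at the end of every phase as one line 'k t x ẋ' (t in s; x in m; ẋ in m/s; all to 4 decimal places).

1 0.2630 0.0801 0.1747
2 0.5800 0.1215 0.1068
3 1.1390 0.0194 -0.5566

phase 1: p=-0.0691, T=0.263, ωT=0.801598, cosh=1.338856, sinh=0.890244; start (x,ẋ)=(0.079600, -0.170900) → end (x,ẋ)=(0.080071, 0.174668)
phase 2: p=0.1256, T=0.317, ωT=0.966184, cosh=1.504215, sinh=1.123683; start (x,ẋ)=(0.080071, 0.174668) → end (x,ẋ)=(0.121510, 0.106806)
phase 3: p=0.2277, T=0.559, ωT=1.703776, cosh=2.838326, sinh=2.656331; start (x,ẋ)=(0.121510, 0.106806) → end (x,ẋ)=(0.019382, -0.556589)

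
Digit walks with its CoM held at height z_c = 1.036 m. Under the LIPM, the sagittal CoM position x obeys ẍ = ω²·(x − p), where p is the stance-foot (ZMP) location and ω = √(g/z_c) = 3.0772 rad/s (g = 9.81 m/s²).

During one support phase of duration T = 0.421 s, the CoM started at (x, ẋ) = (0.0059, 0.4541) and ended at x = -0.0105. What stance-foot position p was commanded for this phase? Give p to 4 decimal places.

p = 0.2817

ωT = 3.0772·0.421 = 1.295501; cosh(ωT) = 1.963293, sinh(ωT) = 1.689533
x(T) = p + (x₀−p)·cosh(ωT) + (ẋ₀/ω)·sinh(ωT) ⇒ p·(1 − cosh) = x(T) − x₀·cosh − (ẋ₀/ω)·sinh
numerator   = -0.0105 − (0.0059)·1.963293 − (0.4541/3.0772)·1.689533 = -0.271406
denominator = 1 − 1.963293 = -0.963293
p = -0.271406 / -0.963293 = 0.2817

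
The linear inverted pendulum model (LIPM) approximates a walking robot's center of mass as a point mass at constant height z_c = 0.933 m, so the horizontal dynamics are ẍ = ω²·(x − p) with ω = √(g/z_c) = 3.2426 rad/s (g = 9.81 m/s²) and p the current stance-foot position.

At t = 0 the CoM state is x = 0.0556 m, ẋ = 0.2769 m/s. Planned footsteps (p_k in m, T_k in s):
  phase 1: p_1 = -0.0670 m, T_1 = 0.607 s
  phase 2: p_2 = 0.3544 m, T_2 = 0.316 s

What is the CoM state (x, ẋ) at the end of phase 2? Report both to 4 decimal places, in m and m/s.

x = 1.7668, ẋ = 5.0641

phase 1: p=-0.0670, T=0.607, ωT=1.968258, cosh=3.648949, sinh=3.509249; start (x,ẋ)=(0.055600, 0.276900) → end (x,ẋ)=(0.680031, 2.405470)
phase 2: p=0.3544, T=0.316, ωT=1.024662, cosh=1.572535, sinh=1.213617; start (x,ẋ)=(0.680031, 2.405470) → end (x,ẋ)=(1.766769, 5.064136)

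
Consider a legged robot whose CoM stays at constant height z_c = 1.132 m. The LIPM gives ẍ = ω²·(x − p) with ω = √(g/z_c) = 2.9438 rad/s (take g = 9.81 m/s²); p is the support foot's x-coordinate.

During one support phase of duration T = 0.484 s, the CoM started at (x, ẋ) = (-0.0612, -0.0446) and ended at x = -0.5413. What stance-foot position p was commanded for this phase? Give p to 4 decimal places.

p = 0.3145

ωT = 2.9438·0.484 = 1.424799; cosh(ωT) = 2.198790, sinh(ωT) = 1.958233
x(T) = p + (x₀−p)·cosh(ωT) + (ẋ₀/ω)·sinh(ωT) ⇒ p·(1 − cosh) = x(T) − x₀·cosh − (ẋ₀/ω)·sinh
numerator   = -0.5413 − (-0.0612)·2.198790 − (-0.0446/2.9438)·1.958233 = -0.377066
denominator = 1 − 2.198790 = -1.198790
p = -0.377066 / -1.198790 = 0.3145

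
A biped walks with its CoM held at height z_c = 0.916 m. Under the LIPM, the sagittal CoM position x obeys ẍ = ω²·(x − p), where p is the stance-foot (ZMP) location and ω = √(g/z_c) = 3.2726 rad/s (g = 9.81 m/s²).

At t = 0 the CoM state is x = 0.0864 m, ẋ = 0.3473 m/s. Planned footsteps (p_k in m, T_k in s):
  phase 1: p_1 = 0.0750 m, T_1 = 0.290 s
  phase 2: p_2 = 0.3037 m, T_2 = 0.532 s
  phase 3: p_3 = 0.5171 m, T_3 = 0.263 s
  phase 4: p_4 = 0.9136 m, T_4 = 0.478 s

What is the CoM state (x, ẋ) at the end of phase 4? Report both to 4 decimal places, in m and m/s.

phase 1: p=0.0750, T=0.290, ωT=0.949054, cosh=1.485186, sinh=1.098079; start (x,ẋ)=(0.086400, 0.347300) → end (x,ẋ)=(0.208463, 0.556772)
phase 2: p=0.3037, T=0.532, ωT=1.741023, cosh=2.939258, sinh=2.763918; start (x,ẋ)=(0.208463, 0.556772) → end (x,ẋ)=(0.494003, 0.775060)
phase 3: p=0.5171, T=0.263, ωT=0.860694, cosh=1.393835, sinh=0.970966; start (x,ẋ)=(0.494003, 0.775060) → end (x,ẋ)=(0.714864, 1.006914)
phase 4: p=0.9136, T=0.478, ωT=1.564303, cosh=2.494288, sinh=2.285054; start (x,ẋ)=(0.714864, 1.006914) → end (x,ẋ)=(1.120961, 1.025373)

x = 1.1210, ẋ = 1.0254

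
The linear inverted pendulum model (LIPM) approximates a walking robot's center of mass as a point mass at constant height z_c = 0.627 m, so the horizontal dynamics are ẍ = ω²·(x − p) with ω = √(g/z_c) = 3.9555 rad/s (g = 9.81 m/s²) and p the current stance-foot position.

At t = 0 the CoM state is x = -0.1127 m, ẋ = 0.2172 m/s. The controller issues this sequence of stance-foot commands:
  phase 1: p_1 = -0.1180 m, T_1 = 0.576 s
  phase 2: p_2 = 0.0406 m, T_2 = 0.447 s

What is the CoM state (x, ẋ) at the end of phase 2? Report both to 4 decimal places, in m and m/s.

x = 1.2839, ẋ = 5.0282

phase 1: p=-0.1180, T=0.576, ωT=2.278368, cosh=4.931595, sinh=4.829143; start (x,ẋ)=(-0.112700, 0.217200) → end (x,ẋ)=(0.173310, 1.172381)
phase 2: p=0.0406, T=0.447, ωT=1.768108, cosh=3.015207, sinh=2.844552; start (x,ẋ)=(0.173310, 1.172381) → end (x,ẋ)=(1.283852, 5.028175)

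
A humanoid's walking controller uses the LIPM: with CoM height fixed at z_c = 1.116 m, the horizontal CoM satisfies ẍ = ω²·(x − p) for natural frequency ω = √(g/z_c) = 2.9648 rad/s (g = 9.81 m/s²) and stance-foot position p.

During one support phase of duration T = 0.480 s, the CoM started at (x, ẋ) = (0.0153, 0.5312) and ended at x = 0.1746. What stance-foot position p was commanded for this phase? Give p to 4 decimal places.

p = 0.1750

ωT = 2.9648·0.480 = 1.423104; cosh(ωT) = 2.195473, sinh(ωT) = 1.954509
x(T) = p + (x₀−p)·cosh(ωT) + (ẋ₀/ω)·sinh(ωT) ⇒ p·(1 − cosh) = x(T) − x₀·cosh − (ẋ₀/ω)·sinh
numerator   = 0.1746 − (0.0153)·2.195473 − (0.5312/2.9648)·1.954509 = -0.209178
denominator = 1 − 2.195473 = -1.195473
p = -0.209178 / -1.195473 = 0.1750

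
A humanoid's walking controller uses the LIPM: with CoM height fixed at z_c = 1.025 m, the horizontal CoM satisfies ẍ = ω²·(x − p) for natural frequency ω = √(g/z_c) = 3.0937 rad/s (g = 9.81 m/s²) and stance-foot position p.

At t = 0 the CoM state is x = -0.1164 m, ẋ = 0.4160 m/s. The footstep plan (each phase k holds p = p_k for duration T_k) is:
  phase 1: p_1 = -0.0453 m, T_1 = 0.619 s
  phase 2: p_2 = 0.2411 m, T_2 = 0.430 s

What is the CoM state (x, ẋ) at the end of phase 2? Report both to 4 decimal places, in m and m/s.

phase 1: p=-0.0453, T=0.619, ωT=1.915000, cosh=3.467141, sinh=3.319800; start (x,ẋ)=(-0.116400, 0.416000) → end (x,ẋ)=(0.154589, 0.712101)
phase 2: p=0.2411, T=0.430, ωT=1.330291, cosh=2.023272, sinh=1.758872; start (x,ẋ)=(0.154589, 0.712101) → end (x,ẋ)=(0.470918, 0.970032)

x = 0.4709, ẋ = 0.9700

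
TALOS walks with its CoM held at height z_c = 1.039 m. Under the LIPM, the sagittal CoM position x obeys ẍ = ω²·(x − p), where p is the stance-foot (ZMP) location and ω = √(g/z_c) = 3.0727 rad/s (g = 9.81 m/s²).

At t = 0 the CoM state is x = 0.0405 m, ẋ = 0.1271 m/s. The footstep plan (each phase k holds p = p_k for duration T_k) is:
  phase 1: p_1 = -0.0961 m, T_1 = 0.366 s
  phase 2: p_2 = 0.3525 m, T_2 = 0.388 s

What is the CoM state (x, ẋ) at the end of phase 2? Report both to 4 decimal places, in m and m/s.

x = 0.4528, ẋ = 0.6976

phase 1: p=-0.0961, T=0.366, ωT=1.124608, cosh=1.701895, sinh=1.377115; start (x,ẋ)=(0.040500, 0.127100) → end (x,ẋ)=(0.193342, 0.794329)
phase 2: p=0.3525, T=0.388, ωT=1.192208, cosh=1.798948, sinh=1.495398; start (x,ẋ)=(0.193342, 0.794329) → end (x,ẋ)=(0.452761, 0.697640)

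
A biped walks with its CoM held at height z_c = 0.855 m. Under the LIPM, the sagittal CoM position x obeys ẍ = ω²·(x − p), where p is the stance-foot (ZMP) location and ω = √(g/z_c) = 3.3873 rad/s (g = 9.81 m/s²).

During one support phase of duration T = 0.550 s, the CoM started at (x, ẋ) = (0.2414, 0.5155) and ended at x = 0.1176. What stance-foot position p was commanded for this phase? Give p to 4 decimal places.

ωT = 3.3873·0.550 = 1.863015; cosh(ωT) = 3.299169, sinh(ωT) = 3.143965
x(T) = p + (x₀−p)·cosh(ωT) + (ẋ₀/ω)·sinh(ωT) ⇒ p·(1 − cosh) = x(T) − x₀·cosh − (ẋ₀/ω)·sinh
numerator   = 0.1176 − (0.2414)·3.299169 − (0.5155/3.3873)·3.143965 = -1.157287
denominator = 1 − 3.299169 = -2.299169
p = -1.157287 / -2.299169 = 0.5034

p = 0.5034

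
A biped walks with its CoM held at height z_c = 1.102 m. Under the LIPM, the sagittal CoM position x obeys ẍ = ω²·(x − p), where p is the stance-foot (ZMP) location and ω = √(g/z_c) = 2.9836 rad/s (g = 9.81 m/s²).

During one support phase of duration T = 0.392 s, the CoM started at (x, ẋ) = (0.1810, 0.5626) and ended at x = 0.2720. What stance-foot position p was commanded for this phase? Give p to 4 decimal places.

ωT = 2.9836·0.392 = 1.169571; cosh(ωT) = 1.765556, sinh(ωT) = 1.455056
x(T) = p + (x₀−p)·cosh(ωT) + (ẋ₀/ω)·sinh(ωT) ⇒ p·(1 − cosh) = x(T) − x₀·cosh − (ẋ₀/ω)·sinh
numerator   = 0.2720 − (0.1810)·1.765556 − (0.5626/2.9836)·1.455056 = -0.321937
denominator = 1 − 1.765556 = -0.765556
p = -0.321937 / -0.765556 = 0.4205

p = 0.4205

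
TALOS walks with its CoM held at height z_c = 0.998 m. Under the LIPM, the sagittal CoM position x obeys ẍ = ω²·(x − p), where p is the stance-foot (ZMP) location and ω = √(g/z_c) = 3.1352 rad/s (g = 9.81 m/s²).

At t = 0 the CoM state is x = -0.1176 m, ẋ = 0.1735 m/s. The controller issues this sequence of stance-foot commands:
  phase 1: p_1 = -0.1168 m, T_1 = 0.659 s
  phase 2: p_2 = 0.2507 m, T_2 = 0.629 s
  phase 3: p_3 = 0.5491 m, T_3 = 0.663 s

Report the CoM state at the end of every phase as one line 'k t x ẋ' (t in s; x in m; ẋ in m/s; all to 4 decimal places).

1 0.6590 0.0949 0.6860
2 1.2880 0.4511 0.7917
3 1.9510 1.1447 2.0047

phase 1: p=-0.1168, T=0.659, ωT=2.066097, cosh=4.010315, sinh=3.883636; start (x,ẋ)=(-0.117600, 0.173500) → end (x,ẋ)=(0.094910, 0.686049)
phase 2: p=0.2507, T=0.629, ωT=1.972041, cosh=3.662249, sinh=3.523076; start (x,ẋ)=(0.094910, 0.686049) → end (x,ẋ)=(0.451082, 0.791693)
phase 3: p=0.5491, T=0.663, ωT=2.078638, cosh=4.059336, sinh=3.934235; start (x,ẋ)=(0.451082, 0.791693) → end (x,ẋ)=(1.144674, 2.004730)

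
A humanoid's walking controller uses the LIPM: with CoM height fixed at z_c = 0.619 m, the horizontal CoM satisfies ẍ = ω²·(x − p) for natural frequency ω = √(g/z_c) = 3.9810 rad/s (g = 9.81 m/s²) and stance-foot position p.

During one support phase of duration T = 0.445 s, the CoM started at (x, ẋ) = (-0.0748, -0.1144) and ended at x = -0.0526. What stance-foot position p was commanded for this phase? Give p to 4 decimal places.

ωT = 3.9810·0.445 = 1.771545; cosh(ωT) = 3.025000, sinh(ωT) = 2.854930
x(T) = p + (x₀−p)·cosh(ωT) + (ẋ₀/ω)·sinh(ωT) ⇒ p·(1 − cosh) = x(T) − x₀·cosh − (ẋ₀/ω)·sinh
numerator   = -0.0526 − (-0.0748)·3.025000 − (-0.1144/3.9810)·2.854930 = 0.255711
denominator = 1 − 3.025000 = -2.025000
p = 0.255711 / -2.025000 = -0.1263

p = -0.1263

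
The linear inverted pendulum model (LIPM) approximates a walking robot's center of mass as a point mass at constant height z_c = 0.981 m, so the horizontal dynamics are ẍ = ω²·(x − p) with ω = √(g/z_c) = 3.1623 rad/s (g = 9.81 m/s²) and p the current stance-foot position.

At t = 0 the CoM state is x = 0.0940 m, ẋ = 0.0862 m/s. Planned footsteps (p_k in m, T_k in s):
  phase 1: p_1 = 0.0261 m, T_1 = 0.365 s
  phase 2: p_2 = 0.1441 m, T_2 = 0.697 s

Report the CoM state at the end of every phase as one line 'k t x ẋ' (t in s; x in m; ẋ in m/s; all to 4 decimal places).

1 0.3650 0.1834 0.4569
2 1.0620 0.9711 2.6521

phase 1: p=0.0261, T=0.365, ωT=1.154240, cosh=1.743454, sinh=1.428157; start (x,ẋ)=(0.094000, 0.086200) → end (x,ẋ)=(0.183410, 0.456940)
phase 2: p=0.1441, T=0.697, ωT=2.204123, cosh=4.586324, sinh=4.475977; start (x,ẋ)=(0.183410, 0.456940) → end (x,ẋ)=(0.971150, 2.652084)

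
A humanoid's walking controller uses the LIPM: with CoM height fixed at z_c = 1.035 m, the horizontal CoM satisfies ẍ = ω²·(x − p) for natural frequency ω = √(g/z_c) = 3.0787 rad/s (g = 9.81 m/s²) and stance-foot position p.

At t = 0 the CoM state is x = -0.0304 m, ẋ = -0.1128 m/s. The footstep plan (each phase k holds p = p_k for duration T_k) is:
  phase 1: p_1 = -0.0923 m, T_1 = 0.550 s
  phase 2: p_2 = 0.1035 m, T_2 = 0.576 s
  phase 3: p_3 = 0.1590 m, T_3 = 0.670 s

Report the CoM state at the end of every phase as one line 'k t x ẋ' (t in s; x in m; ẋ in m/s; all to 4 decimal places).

1 0.5500 -0.0146 0.1835
2 1.1260 -0.0837 -0.4835
3 1.7960 -1.4191 -4.8249

phase 1: p=-0.0923, T=0.550, ωT=1.693285, cosh=2.810614, sinh=2.626699; start (x,ẋ)=(-0.030400, -0.112800) → end (x,ẋ)=(-0.014562, 0.183537)
phase 2: p=0.1035, T=0.576, ωT=1.773331, cosh=3.030105, sinh=2.860338; start (x,ẋ)=(-0.014562, 0.183537) → end (x,ẋ)=(-0.083722, -0.483535)
phase 3: p=0.1590, T=0.670, ωT=2.062729, cosh=3.997259, sinh=3.870152; start (x,ẋ)=(-0.083722, -0.483535) → end (x,ẋ)=(-1.419060, -4.824851)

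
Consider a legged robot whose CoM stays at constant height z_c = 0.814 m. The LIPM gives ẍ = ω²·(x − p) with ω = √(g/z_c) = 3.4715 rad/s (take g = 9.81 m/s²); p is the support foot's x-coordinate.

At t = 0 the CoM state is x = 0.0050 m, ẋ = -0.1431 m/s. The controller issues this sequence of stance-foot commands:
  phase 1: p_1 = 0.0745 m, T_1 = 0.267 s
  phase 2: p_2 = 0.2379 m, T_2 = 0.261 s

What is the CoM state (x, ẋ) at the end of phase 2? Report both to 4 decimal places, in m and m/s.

x = -0.3457, ẋ = -1.7810

phase 1: p=0.0745, T=0.267, ωT=0.926890, cosh=1.461211, sinh=1.065429; start (x,ẋ)=(0.005000, -0.143100) → end (x,ẋ)=(-0.070973, -0.466155)
phase 2: p=0.2379, T=0.261, ωT=0.906061, cosh=1.439335, sinh=1.035222; start (x,ẋ)=(-0.070973, -0.466155) → end (x,ẋ)=(-0.345681, -1.780971)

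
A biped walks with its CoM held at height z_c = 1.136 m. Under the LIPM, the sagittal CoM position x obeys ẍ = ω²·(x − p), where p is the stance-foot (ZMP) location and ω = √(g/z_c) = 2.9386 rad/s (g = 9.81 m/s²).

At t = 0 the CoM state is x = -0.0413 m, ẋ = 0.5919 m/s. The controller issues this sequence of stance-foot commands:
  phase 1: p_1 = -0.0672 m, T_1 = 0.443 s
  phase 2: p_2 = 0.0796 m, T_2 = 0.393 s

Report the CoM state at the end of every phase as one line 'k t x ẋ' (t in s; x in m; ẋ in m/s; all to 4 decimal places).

phase 1: p=-0.0672, T=0.443, ωT=1.301800, cosh=1.973974, sinh=1.701932; start (x,ẋ)=(-0.041300, 0.591900) → end (x,ẋ)=(0.326733, 1.297929)
phase 2: p=0.0796, T=0.393, ωT=1.154870, cosh=1.744354, sinh=1.429256; start (x,ẋ)=(0.326733, 1.297929) → end (x,ẋ)=(1.141966, 3.302011)

1 0.4430 0.3267 1.2979
2 0.8360 1.1420 3.3020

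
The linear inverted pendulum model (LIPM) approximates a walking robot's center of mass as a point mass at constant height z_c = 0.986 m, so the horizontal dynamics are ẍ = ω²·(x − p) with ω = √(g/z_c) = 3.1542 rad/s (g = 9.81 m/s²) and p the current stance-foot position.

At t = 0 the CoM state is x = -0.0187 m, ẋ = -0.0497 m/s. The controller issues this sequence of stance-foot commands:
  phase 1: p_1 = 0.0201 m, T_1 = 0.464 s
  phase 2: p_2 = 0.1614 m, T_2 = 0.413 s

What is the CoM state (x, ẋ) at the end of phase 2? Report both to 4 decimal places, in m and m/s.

phase 1: p=0.0201, T=0.464, ωT=1.463549, cosh=2.276341, sinh=2.044927; start (x,ẋ)=(-0.018700, -0.049700) → end (x,ẋ)=(-0.100443, -0.363398)
phase 2: p=0.1614, T=0.413, ωT=1.302685, cosh=1.975481, sinh=1.703680; start (x,ẋ)=(-0.100443, -0.363398) → end (x,ẋ)=(-0.552149, -2.124967)

x = -0.5521, ẋ = -2.1250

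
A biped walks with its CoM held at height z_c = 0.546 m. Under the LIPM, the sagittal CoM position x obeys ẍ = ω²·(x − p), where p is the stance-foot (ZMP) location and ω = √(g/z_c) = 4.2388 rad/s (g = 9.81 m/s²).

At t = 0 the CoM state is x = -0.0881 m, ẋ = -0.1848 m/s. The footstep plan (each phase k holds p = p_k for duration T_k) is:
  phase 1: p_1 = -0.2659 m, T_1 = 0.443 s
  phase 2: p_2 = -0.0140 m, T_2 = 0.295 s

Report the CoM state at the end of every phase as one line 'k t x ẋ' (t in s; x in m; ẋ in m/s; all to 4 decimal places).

1 0.4430 0.1898 1.7881
2 0.7380 1.0471 4.7626

phase 1: p=-0.2659, T=0.443, ωT=1.877788, cosh=3.345978, sinh=3.193050; start (x,ẋ)=(-0.088100, -0.184800) → end (x,ẋ)=(0.189807, 1.788133)
phase 2: p=-0.0140, T=0.295, ωT=1.250446, cosh=1.889139, sinh=1.602761; start (x,ẋ)=(0.189807, 1.788133) → end (x,ẋ)=(1.047142, 4.762649)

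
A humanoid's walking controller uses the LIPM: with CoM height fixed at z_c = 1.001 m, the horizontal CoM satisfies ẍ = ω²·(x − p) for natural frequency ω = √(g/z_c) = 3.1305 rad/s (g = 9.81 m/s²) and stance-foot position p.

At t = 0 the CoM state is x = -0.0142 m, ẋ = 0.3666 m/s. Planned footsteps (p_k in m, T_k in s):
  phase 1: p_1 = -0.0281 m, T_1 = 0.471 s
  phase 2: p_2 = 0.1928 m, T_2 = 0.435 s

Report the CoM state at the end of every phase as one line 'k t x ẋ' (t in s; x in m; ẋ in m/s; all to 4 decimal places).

1 0.4710 0.2463 0.9328
2 0.9060 0.8473 2.2450

phase 1: p=-0.0281, T=0.471, ωT=1.474465, cosh=2.298801, sinh=2.069900; start (x,ẋ)=(-0.014200, 0.366600) → end (x,ẋ)=(0.246251, 0.932810)
phase 2: p=0.1928, T=0.435, ωT=1.361768, cosh=2.079647, sinh=1.823439; start (x,ẋ)=(0.246251, 0.932810) → end (x,ẋ)=(0.847297, 2.245027)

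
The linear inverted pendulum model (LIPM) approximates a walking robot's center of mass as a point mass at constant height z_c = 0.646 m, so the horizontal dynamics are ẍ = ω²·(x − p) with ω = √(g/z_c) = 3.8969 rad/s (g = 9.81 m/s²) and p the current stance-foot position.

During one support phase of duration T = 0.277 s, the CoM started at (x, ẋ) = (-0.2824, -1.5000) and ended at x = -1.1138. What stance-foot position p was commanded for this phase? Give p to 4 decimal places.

p = 0.2327

ωT = 3.8969·0.277 = 1.079441; cosh(ωT) = 1.641410, sinh(ωT) = 1.301625
x(T) = p + (x₀−p)·cosh(ωT) + (ẋ₀/ω)·sinh(ωT) ⇒ p·(1 − cosh) = x(T) − x₀·cosh − (ẋ₀/ω)·sinh
numerator   = -1.1138 − (-0.2824)·1.641410 − (-1.5000/3.8969)·1.301625 = -0.149243
denominator = 1 − 1.641410 = -0.641410
p = -0.149243 / -0.641410 = 0.2327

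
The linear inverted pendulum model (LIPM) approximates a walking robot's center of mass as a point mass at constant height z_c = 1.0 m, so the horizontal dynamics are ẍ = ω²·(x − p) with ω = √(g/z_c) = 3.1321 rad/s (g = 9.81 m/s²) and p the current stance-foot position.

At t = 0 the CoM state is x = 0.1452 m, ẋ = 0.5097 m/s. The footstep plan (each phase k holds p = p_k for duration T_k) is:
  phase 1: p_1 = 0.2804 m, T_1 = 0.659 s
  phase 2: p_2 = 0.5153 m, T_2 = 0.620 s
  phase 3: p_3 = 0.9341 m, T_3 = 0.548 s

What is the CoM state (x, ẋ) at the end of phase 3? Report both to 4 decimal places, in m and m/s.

x = -0.6212, ẋ = -4.6136

phase 1: p=0.2804, T=0.659, ωT=2.064054, cosh=4.002390, sinh=3.875451; start (x,ẋ)=(0.145200, 0.509700) → end (x,ẋ)=(0.369946, 0.398920)
phase 2: p=0.5153, T=0.620, ωT=1.941902, cosh=3.557715, sinh=3.414284; start (x,ẋ)=(0.369946, 0.398920) → end (x,ẋ)=(0.433031, -0.135159)
phase 3: p=0.9341, T=0.548, ωT=1.716391, cosh=2.872061, sinh=2.692348; start (x,ẋ)=(0.433031, -0.135159) → end (x,ẋ)=(-0.621184, -4.613554)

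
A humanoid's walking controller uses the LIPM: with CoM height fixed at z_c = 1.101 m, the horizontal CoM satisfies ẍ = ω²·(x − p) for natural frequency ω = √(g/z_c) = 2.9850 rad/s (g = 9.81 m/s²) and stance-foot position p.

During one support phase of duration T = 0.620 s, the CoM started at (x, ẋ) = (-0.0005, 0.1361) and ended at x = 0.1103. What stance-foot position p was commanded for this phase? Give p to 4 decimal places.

p = 0.0131

ωT = 2.9850·0.620 = 1.850700; cosh(ωT) = 3.260700, sinh(ωT) = 3.103573
x(T) = p + (x₀−p)·cosh(ωT) + (ẋ₀/ω)·sinh(ωT) ⇒ p·(1 − cosh) = x(T) − x₀·cosh − (ẋ₀/ω)·sinh
numerator   = 0.1103 − (-0.0005)·3.260700 − (0.1361/2.9850)·3.103573 = -0.029576
denominator = 1 − 3.260700 = -2.260700
p = -0.029576 / -2.260700 = 0.0131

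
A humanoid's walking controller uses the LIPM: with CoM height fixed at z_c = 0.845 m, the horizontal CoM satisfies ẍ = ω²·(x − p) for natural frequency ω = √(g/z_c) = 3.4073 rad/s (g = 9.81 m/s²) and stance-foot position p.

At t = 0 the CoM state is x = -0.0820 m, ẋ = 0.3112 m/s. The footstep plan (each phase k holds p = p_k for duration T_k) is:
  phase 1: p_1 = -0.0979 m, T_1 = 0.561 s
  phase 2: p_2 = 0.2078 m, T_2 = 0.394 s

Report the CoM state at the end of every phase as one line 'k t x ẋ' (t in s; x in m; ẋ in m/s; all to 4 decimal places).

1 0.5610 0.2591 1.2546
2 0.9550 0.9695 2.8774

phase 1: p=-0.0979, T=0.561, ωT=1.911495, cosh=3.455527, sinh=3.307668; start (x,ẋ)=(-0.082000, 0.311200) → end (x,ẋ)=(0.259143, 1.254556)
phase 2: p=0.2078, T=0.394, ωT=1.342476, cosh=2.044855, sinh=1.783657; start (x,ẋ)=(0.259143, 1.254556) → end (x,ẋ)=(0.969526, 2.877421)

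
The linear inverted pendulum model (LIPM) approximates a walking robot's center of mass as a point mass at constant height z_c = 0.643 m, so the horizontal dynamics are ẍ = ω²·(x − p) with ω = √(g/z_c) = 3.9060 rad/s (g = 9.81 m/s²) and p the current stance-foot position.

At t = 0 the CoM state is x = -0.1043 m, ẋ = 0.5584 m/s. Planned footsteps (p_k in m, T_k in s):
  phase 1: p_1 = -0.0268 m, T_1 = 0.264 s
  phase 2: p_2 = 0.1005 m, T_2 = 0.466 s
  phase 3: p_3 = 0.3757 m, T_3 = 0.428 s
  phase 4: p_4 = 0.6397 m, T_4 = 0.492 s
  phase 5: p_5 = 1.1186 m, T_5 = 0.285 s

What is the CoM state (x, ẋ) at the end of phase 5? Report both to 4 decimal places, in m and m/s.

phase 1: p=-0.0268, T=0.264, ωT=1.031184, cosh=1.580484, sinh=1.223900; start (x,ẋ)=(-0.104300, 0.558400) → end (x,ẋ)=(0.025681, 0.512050)
phase 2: p=0.1005, T=0.466, ωT=1.820196, cosh=3.167531, sinh=3.005537; start (x,ẋ)=(0.025681, 0.512050) → end (x,ẋ)=(0.257512, 0.743582)
phase 3: p=0.3757, T=0.428, ωT=1.671768, cosh=2.754741, sinh=2.566827; start (x,ẋ)=(0.257512, 0.743582) → end (x,ẋ)=(0.538768, 0.863424)
phase 4: p=0.6397, T=0.492, ωT=1.921752, cosh=3.489635, sinh=3.343284; start (x,ẋ)=(0.538768, 0.863424) → end (x,ẋ)=(1.026521, 1.694983)
phase 5: p=1.1186, T=0.285, ωT=1.113210, cosh=1.686309, sinh=1.357806; start (x,ẋ)=(1.026521, 1.694983) → end (x,ẋ)=(1.552538, 2.369916)

x = 1.5525, ẋ = 2.3699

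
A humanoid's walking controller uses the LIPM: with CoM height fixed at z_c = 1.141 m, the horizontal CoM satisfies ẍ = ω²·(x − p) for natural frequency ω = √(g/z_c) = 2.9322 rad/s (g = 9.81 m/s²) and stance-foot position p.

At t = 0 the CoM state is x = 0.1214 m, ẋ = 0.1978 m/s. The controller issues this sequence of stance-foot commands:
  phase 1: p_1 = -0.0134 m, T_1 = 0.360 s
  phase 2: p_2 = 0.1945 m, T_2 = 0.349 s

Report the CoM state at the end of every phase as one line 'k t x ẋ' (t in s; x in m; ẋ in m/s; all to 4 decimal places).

1 0.3600 0.2889 0.8178
2 0.7090 0.6807 1.6201

phase 1: p=-0.0134, T=0.360, ωT=1.055592, cosh=1.610831, sinh=1.262845; start (x,ẋ)=(0.121400, 0.197800) → end (x,ẋ)=(0.288929, 0.817775)
phase 2: p=0.1945, T=0.349, ωT=1.023338, cosh=1.570930, sinh=1.211537; start (x,ẋ)=(0.288929, 0.817775) → end (x,ẋ)=(0.680732, 1.620123)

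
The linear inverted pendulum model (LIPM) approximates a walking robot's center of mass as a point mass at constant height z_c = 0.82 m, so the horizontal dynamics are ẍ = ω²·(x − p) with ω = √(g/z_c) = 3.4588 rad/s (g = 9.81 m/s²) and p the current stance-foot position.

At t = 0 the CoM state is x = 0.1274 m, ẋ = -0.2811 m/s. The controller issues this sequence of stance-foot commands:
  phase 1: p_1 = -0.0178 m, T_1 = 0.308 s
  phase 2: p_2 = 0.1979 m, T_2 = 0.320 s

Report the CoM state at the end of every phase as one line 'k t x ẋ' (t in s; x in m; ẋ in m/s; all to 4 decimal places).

phase 1: p=-0.0178, T=0.308, ωT=1.065310, cosh=1.623180, sinh=1.278559; start (x,ẋ)=(0.127400, -0.281100) → end (x,ẋ)=(0.113976, 0.185839)
phase 2: p=0.1979, T=0.320, ωT=1.106816, cosh=1.677661, sinh=1.347051; start (x,ẋ)=(0.113976, 0.185839) → end (x,ẋ)=(0.129480, -0.079242)

1 0.3080 0.1140 0.1858
2 0.6280 0.1295 -0.0792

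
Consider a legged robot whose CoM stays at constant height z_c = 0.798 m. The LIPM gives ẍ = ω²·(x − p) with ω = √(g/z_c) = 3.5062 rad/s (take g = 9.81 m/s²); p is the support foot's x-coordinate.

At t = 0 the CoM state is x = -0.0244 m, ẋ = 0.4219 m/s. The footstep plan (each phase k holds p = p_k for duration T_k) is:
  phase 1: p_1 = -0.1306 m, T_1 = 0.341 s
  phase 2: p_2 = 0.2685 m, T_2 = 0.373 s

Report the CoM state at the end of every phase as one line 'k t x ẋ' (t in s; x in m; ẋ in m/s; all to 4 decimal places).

phase 1: p=-0.1306, T=0.341, ωT=1.195614, cosh=1.804053, sinh=1.501535; start (x,ẋ)=(-0.024400, 0.421900) → end (x,ẋ)=(0.241670, 1.320239)
phase 2: p=0.2685, T=0.373, ωT=1.307813, cosh=1.984243, sinh=1.713832; start (x,ẋ)=(0.241670, 1.320239) → end (x,ẋ)=(0.860596, 2.458451)

1 0.3410 0.2417 1.3202
2 0.7140 0.8606 2.4585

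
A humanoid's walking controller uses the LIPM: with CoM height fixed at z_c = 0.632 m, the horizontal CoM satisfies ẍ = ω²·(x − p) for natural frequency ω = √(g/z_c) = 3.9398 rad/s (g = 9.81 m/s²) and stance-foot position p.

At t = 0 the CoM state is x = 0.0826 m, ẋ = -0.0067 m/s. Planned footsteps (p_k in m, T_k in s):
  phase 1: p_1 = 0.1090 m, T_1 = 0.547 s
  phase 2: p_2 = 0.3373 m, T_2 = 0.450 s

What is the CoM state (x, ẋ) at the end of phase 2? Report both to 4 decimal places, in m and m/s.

phase 1: p=0.1090, T=0.547, ωT=2.155071, cosh=4.372197, sinh=4.256302; start (x,ẋ)=(0.082600, -0.006700) → end (x,ẋ)=(-0.013664, -0.471995)
phase 2: p=0.3373, T=0.450, ωT=1.772910, cosh=3.028900, sinh=2.859062; start (x,ẋ)=(-0.013664, -0.471995) → end (x,ẋ)=(-1.068256, -5.382933)

x = -1.0683, ẋ = -5.3829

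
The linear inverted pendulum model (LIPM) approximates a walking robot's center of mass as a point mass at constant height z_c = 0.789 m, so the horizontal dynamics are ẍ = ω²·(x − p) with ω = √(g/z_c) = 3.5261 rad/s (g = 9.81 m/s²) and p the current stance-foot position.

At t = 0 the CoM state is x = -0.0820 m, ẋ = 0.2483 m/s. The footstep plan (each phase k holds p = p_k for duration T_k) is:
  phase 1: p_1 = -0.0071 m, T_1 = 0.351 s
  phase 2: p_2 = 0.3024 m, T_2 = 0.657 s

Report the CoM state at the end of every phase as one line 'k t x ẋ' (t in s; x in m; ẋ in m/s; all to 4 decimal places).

phase 1: p=-0.0071, T=0.351, ωT=1.237661, cosh=1.868801, sinh=1.578739; start (x,ẋ)=(-0.082000, 0.248300) → end (x,ẋ)=(-0.035902, 0.047071)
phase 2: p=0.3024, T=0.657, ωT=2.316648, cosh=5.120112, sinh=5.021508; start (x,ẋ)=(-0.035902, 0.047071) → end (x,ẋ)=(-1.362711, -5.749083)

1 0.3510 -0.0359 0.0471
2 1.0080 -1.3627 -5.7491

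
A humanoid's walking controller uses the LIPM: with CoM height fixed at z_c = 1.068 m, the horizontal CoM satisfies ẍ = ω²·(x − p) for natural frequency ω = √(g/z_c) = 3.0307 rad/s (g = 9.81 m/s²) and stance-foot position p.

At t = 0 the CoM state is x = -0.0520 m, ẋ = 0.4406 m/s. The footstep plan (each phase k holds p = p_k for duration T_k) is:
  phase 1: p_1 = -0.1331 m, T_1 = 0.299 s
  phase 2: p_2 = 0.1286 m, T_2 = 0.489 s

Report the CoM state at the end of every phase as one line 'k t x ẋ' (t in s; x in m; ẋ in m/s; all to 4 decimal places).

phase 1: p=-0.1331, T=0.299, ωT=0.906179, cosh=1.439457, sinh=1.035392; start (x,ẋ)=(-0.052000, 0.440600) → end (x,ẋ)=(0.134164, 0.888713)
phase 2: p=0.1286, T=0.489, ωT=1.482012, cosh=2.314487, sinh=2.087307; start (x,ẋ)=(0.134164, 0.888713) → end (x,ẋ)=(0.753554, 2.092115)

1 0.2990 0.1342 0.8887
2 0.7880 0.7536 2.0921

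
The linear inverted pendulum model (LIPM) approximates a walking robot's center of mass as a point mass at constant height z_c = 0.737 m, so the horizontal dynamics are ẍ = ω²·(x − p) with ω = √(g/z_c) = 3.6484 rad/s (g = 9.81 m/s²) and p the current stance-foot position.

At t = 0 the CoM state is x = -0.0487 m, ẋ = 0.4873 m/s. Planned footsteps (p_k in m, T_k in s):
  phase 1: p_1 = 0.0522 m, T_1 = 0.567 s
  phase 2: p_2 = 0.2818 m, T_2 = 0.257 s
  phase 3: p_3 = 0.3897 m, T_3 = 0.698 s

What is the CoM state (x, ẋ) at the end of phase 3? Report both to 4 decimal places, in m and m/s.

phase 1: p=0.0522, T=0.567, ωT=2.068643, cosh=4.020216, sinh=3.893859; start (x,ẋ)=(-0.048700, 0.487300) → end (x,ẋ)=(0.166645, 0.525630)
phase 2: p=0.2818, T=0.257, ωT=0.937639, cosh=1.472748, sinh=1.081196; start (x,ẋ)=(0.166645, 0.525630) → end (x,ẋ)=(0.267975, 0.319876)
phase 3: p=0.3897, T=0.698, ωT=2.546583, cosh=6.420884, sinh=6.342535; start (x,ẋ)=(0.267975, 0.319876) → end (x,ẋ)=(0.164205, -0.762838)

x = 0.1642, ẋ = -0.7628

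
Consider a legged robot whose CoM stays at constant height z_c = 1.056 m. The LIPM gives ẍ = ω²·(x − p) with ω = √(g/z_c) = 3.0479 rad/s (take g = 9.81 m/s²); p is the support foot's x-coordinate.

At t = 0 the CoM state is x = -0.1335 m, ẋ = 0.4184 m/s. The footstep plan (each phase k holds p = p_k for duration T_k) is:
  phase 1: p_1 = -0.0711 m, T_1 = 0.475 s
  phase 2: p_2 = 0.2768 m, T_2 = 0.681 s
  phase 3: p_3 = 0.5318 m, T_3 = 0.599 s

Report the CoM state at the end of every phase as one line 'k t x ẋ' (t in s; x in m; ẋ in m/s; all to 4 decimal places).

1 0.4750 0.0647 0.5569
2 1.1560 0.1348 -0.2818
3 1.7550 -1.0117 -4.5549

phase 1: p=-0.0711, T=0.475, ωT=1.447752, cosh=2.244321, sinh=2.009223; start (x,ẋ)=(-0.133500, 0.418400) → end (x,ẋ)=(0.064670, 0.556892)
phase 2: p=0.2768, T=0.681, ωT=2.075620, cosh=4.047482, sinh=3.922003; start (x,ẋ)=(0.064670, 0.556892) → end (x,ẋ)=(0.134810, -0.281764)
phase 3: p=0.5318, T=0.599, ωT=1.825692, cosh=3.184098, sinh=3.022992; start (x,ẋ)=(0.134810, -0.281764) → end (x,ẋ)=(-1.011715, -4.554937)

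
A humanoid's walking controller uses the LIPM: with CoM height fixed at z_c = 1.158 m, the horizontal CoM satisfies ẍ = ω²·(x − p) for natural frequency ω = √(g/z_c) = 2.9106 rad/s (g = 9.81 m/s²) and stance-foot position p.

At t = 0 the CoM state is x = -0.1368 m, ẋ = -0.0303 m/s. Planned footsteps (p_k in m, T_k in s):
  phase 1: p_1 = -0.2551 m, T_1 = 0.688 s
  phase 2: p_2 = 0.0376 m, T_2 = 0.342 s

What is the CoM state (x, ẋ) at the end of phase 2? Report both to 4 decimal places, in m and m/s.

x = 0.6720, ẋ = 2.1426

phase 1: p=-0.2551, T=0.688, ωT=2.002493, cosh=3.771248, sinh=3.636250; start (x,ẋ)=(-0.136800, -0.030300) → end (x,ẋ)=(0.153185, 1.137779)
phase 2: p=0.0376, T=0.342, ωT=0.995425, cosh=1.537720, sinh=1.168154; start (x,ẋ)=(0.153185, 1.137779) → end (x,ẋ)=(0.671978, 2.142577)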